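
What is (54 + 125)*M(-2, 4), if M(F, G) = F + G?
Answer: 358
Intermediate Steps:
(54 + 125)*M(-2, 4) = (54 + 125)*(-2 + 4) = 179*2 = 358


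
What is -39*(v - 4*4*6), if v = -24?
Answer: 4680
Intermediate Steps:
-39*(v - 4*4*6) = -39*(-24 - 4*4*6) = -39*(-24 - 16*6) = -39*(-24 - 96) = -39*(-120) = 4680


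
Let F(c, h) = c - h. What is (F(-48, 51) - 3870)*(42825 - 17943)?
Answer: -98756658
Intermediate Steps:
(F(-48, 51) - 3870)*(42825 - 17943) = ((-48 - 1*51) - 3870)*(42825 - 17943) = ((-48 - 51) - 3870)*24882 = (-99 - 3870)*24882 = -3969*24882 = -98756658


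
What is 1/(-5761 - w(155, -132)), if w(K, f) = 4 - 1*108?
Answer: -1/5657 ≈ -0.00017677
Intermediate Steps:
w(K, f) = -104 (w(K, f) = 4 - 108 = -104)
1/(-5761 - w(155, -132)) = 1/(-5761 - 1*(-104)) = 1/(-5761 + 104) = 1/(-5657) = -1/5657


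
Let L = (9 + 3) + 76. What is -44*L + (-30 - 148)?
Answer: -4050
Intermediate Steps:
L = 88 (L = 12 + 76 = 88)
-44*L + (-30 - 148) = -44*88 + (-30 - 148) = -3872 - 178 = -4050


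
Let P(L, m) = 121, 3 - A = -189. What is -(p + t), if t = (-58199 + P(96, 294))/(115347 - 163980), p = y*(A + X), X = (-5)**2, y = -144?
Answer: 1519625906/48633 ≈ 31247.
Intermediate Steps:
A = 192 (A = 3 - 1*(-189) = 3 + 189 = 192)
X = 25
p = -31248 (p = -144*(192 + 25) = -144*217 = -31248)
t = 58078/48633 (t = (-58199 + 121)/(115347 - 163980) = -58078/(-48633) = -58078*(-1/48633) = 58078/48633 ≈ 1.1942)
-(p + t) = -(-31248 + 58078/48633) = -1*(-1519625906/48633) = 1519625906/48633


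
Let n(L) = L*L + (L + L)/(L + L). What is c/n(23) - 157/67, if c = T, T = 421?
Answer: -55003/35510 ≈ -1.5489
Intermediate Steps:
c = 421
n(L) = 1 + L**2 (n(L) = L**2 + (2*L)/((2*L)) = L**2 + (2*L)*(1/(2*L)) = L**2 + 1 = 1 + L**2)
c/n(23) - 157/67 = 421/(1 + 23**2) - 157/67 = 421/(1 + 529) - 157*1/67 = 421/530 - 157/67 = -55003/35510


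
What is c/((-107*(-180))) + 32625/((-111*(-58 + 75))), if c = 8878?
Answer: -101934119/6057270 ≈ -16.828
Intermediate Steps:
c/((-107*(-180))) + 32625/((-111*(-58 + 75))) = 8878/((-107*(-180))) + 32625/((-111*(-58 + 75))) = 8878/19260 + 32625/((-111*17)) = 8878*(1/19260) + 32625/(-1887) = 4439/9630 + 32625*(-1/1887) = 4439/9630 - 10875/629 = -101934119/6057270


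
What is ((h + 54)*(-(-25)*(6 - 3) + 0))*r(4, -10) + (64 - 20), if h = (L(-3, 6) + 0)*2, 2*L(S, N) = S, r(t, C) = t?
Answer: 15344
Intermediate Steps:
L(S, N) = S/2
h = -3 (h = ((½)*(-3) + 0)*2 = (-3/2 + 0)*2 = -3/2*2 = -3)
((h + 54)*(-(-25)*(6 - 3) + 0))*r(4, -10) + (64 - 20) = ((-3 + 54)*(-(-25)*(6 - 3) + 0))*4 + (64 - 20) = (51*(-(-25)*3 + 0))*4 + 44 = (51*(-5*(-15) + 0))*4 + 44 = (51*(75 + 0))*4 + 44 = (51*75)*4 + 44 = 3825*4 + 44 = 15300 + 44 = 15344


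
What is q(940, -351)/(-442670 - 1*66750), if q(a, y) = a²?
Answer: -44180/25471 ≈ -1.7345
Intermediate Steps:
q(940, -351)/(-442670 - 1*66750) = 940²/(-442670 - 1*66750) = 883600/(-442670 - 66750) = 883600/(-509420) = 883600*(-1/509420) = -44180/25471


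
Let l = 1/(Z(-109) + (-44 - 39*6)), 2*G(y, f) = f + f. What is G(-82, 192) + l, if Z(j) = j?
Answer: 74303/387 ≈ 192.00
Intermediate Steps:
G(y, f) = f (G(y, f) = (f + f)/2 = (2*f)/2 = f)
l = -1/387 (l = 1/(-109 + (-44 - 39*6)) = 1/(-109 + (-44 - 234)) = 1/(-109 - 278) = 1/(-387) = -1/387 ≈ -0.0025840)
G(-82, 192) + l = 192 - 1/387 = 74303/387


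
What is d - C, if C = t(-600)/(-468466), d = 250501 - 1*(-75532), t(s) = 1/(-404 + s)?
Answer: 153346316879511/470339864 ≈ 3.2603e+5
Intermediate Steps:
d = 326033 (d = 250501 + 75532 = 326033)
C = 1/470339864 (C = 1/(-404 - 600*(-468466)) = -1/468466/(-1004) = -1/1004*(-1/468466) = 1/470339864 ≈ 2.1261e-9)
d - C = 326033 - 1*1/470339864 = 326033 - 1/470339864 = 153346316879511/470339864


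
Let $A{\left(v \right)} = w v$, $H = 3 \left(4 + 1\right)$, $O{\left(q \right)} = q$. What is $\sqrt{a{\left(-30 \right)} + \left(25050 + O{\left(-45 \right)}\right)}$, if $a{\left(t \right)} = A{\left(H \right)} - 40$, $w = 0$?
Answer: $\sqrt{24965} \approx 158.0$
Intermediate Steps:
$H = 15$ ($H = 3 \cdot 5 = 15$)
$A{\left(v \right)} = 0$ ($A{\left(v \right)} = 0 v = 0$)
$a{\left(t \right)} = -40$ ($a{\left(t \right)} = 0 - 40 = -40$)
$\sqrt{a{\left(-30 \right)} + \left(25050 + O{\left(-45 \right)}\right)} = \sqrt{-40 + \left(25050 - 45\right)} = \sqrt{-40 + 25005} = \sqrt{24965}$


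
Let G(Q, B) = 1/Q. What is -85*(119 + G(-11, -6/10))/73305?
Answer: -7412/53757 ≈ -0.13788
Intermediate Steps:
-85*(119 + G(-11, -6/10))/73305 = -85*(119 + 1/(-11))/73305 = -85*(119 - 1/11)*(1/73305) = -85*1308/11*(1/73305) = -111180/11*1/73305 = -7412/53757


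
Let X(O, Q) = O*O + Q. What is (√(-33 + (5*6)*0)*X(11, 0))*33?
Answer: 3993*I*√33 ≈ 22938.0*I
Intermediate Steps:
X(O, Q) = Q + O² (X(O, Q) = O² + Q = Q + O²)
(√(-33 + (5*6)*0)*X(11, 0))*33 = (√(-33 + (5*6)*0)*(0 + 11²))*33 = (√(-33 + 30*0)*(0 + 121))*33 = (√(-33 + 0)*121)*33 = (√(-33)*121)*33 = ((I*√33)*121)*33 = (121*I*√33)*33 = 3993*I*√33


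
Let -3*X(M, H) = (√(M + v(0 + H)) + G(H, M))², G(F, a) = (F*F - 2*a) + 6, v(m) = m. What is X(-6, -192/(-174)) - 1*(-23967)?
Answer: 50596464175/2121843 - 32324*I*√4118/73167 ≈ 23846.0 - 28.35*I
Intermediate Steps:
G(F, a) = 6 + F² - 2*a (G(F, a) = (F² - 2*a) + 6 = 6 + F² - 2*a)
X(M, H) = -(6 + H² + √(H + M) - 2*M)²/3 (X(M, H) = -(√(M + (0 + H)) + (6 + H² - 2*M))²/3 = -(√(M + H) + (6 + H² - 2*M))²/3 = -(√(H + M) + (6 + H² - 2*M))²/3 = -(6 + H² + √(H + M) - 2*M)²/3)
X(-6, -192/(-174)) - 1*(-23967) = -(6 + (-192/(-174))² + √(-192/(-174) - 6) - 2*(-6))²/3 - 1*(-23967) = -(6 + (-192*(-1/174))² + √(-192*(-1/174) - 6) + 12)²/3 + 23967 = -(6 + (32/29)² + √(32/29 - 6) + 12)²/3 + 23967 = -(6 + 1024/841 + √(-142/29) + 12)²/3 + 23967 = -(6 + 1024/841 + I*√4118/29 + 12)²/3 + 23967 = -(16162/841 + I*√4118/29)²/3 + 23967 = 23967 - (16162/841 + I*√4118/29)²/3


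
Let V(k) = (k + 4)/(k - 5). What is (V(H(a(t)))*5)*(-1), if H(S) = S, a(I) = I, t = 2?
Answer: 10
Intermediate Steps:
V(k) = (4 + k)/(-5 + k)
(V(H(a(t)))*5)*(-1) = (((4 + 2)/(-5 + 2))*5)*(-1) = ((6/(-3))*5)*(-1) = (-1/3*6*5)*(-1) = -2*5*(-1) = -10*(-1) = 10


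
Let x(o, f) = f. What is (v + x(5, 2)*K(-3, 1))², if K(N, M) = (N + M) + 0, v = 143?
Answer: 19321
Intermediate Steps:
K(N, M) = M + N (K(N, M) = (M + N) + 0 = M + N)
(v + x(5, 2)*K(-3, 1))² = (143 + 2*(1 - 3))² = (143 + 2*(-2))² = (143 - 4)² = 139² = 19321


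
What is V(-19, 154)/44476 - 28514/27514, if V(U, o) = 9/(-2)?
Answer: -1268312477/1223712664 ≈ -1.0364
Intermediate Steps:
V(U, o) = -9/2 (V(U, o) = 9*(-½) = -9/2)
V(-19, 154)/44476 - 28514/27514 = -9/2/44476 - 28514/27514 = -9/2*1/44476 - 28514*1/27514 = -9/88952 - 14257/13757 = -1268312477/1223712664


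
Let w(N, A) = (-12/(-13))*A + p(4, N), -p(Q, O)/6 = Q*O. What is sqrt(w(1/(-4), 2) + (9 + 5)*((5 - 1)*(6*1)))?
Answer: sqrt(58110)/13 ≈ 18.543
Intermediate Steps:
p(Q, O) = -6*O*Q (p(Q, O) = -6*Q*O = -6*O*Q)
w(N, A) = -24*N + 12*A/13 (w(N, A) = (-12/(-13))*A - 6*N*4 = (-12*(-1/13))*A - 24*N = 12*A/13 - 24*N = -24*N + 12*A/13)
sqrt(w(1/(-4), 2) + (9 + 5)*((5 - 1)*(6*1))) = sqrt((-24/(-4) + (12/13)*2) + (9 + 5)*((5 - 1)*(6*1))) = sqrt((-24*(-1/4) + 24/13) + 14*(4*6)) = sqrt((6 + 24/13) + 14*24) = sqrt(102/13 + 336) = sqrt(4470/13) = sqrt(58110)/13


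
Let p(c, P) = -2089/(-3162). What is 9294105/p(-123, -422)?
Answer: 29387960010/2089 ≈ 1.4068e+7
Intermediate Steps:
p(c, P) = 2089/3162 (p(c, P) = -2089*(-1/3162) = 2089/3162)
9294105/p(-123, -422) = 9294105/(2089/3162) = 9294105*(3162/2089) = 29387960010/2089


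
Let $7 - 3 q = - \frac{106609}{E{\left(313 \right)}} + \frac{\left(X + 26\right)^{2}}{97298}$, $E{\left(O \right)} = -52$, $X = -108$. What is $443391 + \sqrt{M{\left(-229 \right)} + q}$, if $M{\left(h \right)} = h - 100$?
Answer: $443391 + \frac{i \sqrt{14544310100156655}}{3794622} \approx 4.4339 \cdot 10^{5} + 31.782 i$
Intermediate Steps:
$M{\left(h \right)} = -100 + h$
$q = - \frac{5168887829}{7589244}$ ($q = \frac{7}{3} - \frac{- \frac{106609}{-52} + \frac{\left(-108 + 26\right)^{2}}{97298}}{3} = \frac{7}{3} - \frac{\left(-106609\right) \left(- \frac{1}{52}\right) + \left(-82\right)^{2} \cdot \frac{1}{97298}}{3} = \frac{7}{3} - \frac{\frac{106609}{52} + 6724 \cdot \frac{1}{97298}}{3} = \frac{7}{3} - \frac{\frac{106609}{52} + \frac{3362}{48649}}{3} = \frac{7}{3} - \frac{1728865355}{2529748} = - \frac{5168887829}{7589244} \approx -681.08$)
$443391 + \sqrt{M{\left(-229 \right)} + q} = 443391 + \sqrt{\left(-100 - 229\right) - \frac{5168887829}{7589244}} = 443391 + \sqrt{-329 - \frac{5168887829}{7589244}} = 443391 + \sqrt{- \frac{7665749105}{7589244}} = 443391 + \frac{i \sqrt{14544310100156655}}{3794622}$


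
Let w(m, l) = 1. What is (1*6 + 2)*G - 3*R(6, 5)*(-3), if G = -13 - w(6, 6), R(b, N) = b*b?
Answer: 212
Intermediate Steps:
R(b, N) = b**2
G = -14 (G = -13 - 1*1 = -13 - 1 = -14)
(1*6 + 2)*G - 3*R(6, 5)*(-3) = (1*6 + 2)*(-14) - 3*6**2*(-3) = (6 + 2)*(-14) - 3*36*(-3) = 8*(-14) - 108*(-3) = -112 + 324 = 212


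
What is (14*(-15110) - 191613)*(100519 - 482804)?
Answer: 154119344605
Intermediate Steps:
(14*(-15110) - 191613)*(100519 - 482804) = (-211540 - 191613)*(-382285) = -403153*(-382285) = 154119344605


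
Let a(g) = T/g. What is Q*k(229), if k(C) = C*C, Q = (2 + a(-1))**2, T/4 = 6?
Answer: 25381444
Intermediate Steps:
T = 24 (T = 4*6 = 24)
a(g) = 24/g
Q = 484 (Q = (2 + 24/(-1))**2 = (2 + 24*(-1))**2 = (2 - 24)**2 = (-22)**2 = 484)
k(C) = C**2
Q*k(229) = 484*229**2 = 484*52441 = 25381444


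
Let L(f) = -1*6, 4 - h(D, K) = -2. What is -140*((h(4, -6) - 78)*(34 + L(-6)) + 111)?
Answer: 266700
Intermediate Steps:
h(D, K) = 6 (h(D, K) = 4 - 1*(-2) = 4 + 2 = 6)
L(f) = -6
-140*((h(4, -6) - 78)*(34 + L(-6)) + 111) = -140*((6 - 78)*(34 - 6) + 111) = -140*(-72*28 + 111) = -140*(-2016 + 111) = -140*(-1905) = 266700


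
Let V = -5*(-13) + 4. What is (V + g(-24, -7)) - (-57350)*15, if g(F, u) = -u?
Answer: 860326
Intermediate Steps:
V = 69 (V = 65 + 4 = 69)
(V + g(-24, -7)) - (-57350)*15 = (69 - 1*(-7)) - (-57350)*15 = (69 + 7) - 775*(-1110) = 76 + 860250 = 860326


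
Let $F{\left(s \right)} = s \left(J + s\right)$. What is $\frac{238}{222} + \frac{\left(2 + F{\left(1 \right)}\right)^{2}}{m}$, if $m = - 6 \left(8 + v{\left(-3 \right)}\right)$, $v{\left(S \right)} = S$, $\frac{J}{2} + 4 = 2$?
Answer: $\frac{1153}{1110} \approx 1.0387$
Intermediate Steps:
$J = -4$ ($J = -8 + 2 \cdot 2 = -8 + 4 = -4$)
$F{\left(s \right)} = s \left(-4 + s\right)$
$m = -30$ ($m = - 6 \left(8 - 3\right) = \left(-6\right) 5 = -30$)
$\frac{238}{222} + \frac{\left(2 + F{\left(1 \right)}\right)^{2}}{m} = \frac{238}{222} + \frac{\left(2 + 1 \left(-4 + 1\right)\right)^{2}}{-30} = 238 \cdot \frac{1}{222} + \left(2 + 1 \left(-3\right)\right)^{2} \left(- \frac{1}{30}\right) = \frac{119}{111} + \left(2 - 3\right)^{2} \left(- \frac{1}{30}\right) = \frac{119}{111} + \left(-1\right)^{2} \left(- \frac{1}{30}\right) = \frac{119}{111} + 1 \left(- \frac{1}{30}\right) = \frac{119}{111} - \frac{1}{30} = \frac{1153}{1110}$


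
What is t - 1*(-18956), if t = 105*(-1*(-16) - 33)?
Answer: 17171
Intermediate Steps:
t = -1785 (t = 105*(16 - 33) = 105*(-17) = -1785)
t - 1*(-18956) = -1785 - 1*(-18956) = -1785 + 18956 = 17171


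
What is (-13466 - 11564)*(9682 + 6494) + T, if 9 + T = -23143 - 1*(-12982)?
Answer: -404895450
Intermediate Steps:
T = -10170 (T = -9 + (-23143 - 1*(-12982)) = -9 + (-23143 + 12982) = -9 - 10161 = -10170)
(-13466 - 11564)*(9682 + 6494) + T = (-13466 - 11564)*(9682 + 6494) - 10170 = -25030*16176 - 10170 = -404885280 - 10170 = -404895450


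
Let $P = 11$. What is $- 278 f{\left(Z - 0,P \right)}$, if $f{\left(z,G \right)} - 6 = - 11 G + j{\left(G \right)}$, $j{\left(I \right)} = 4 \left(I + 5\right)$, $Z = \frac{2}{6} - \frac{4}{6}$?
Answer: $14178$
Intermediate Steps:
$Z = - \frac{1}{3}$ ($Z = 2 \cdot \frac{1}{6} - \frac{2}{3} = \frac{1}{3} - \frac{2}{3} = - \frac{1}{3} \approx -0.33333$)
$j{\left(I \right)} = 20 + 4 I$ ($j{\left(I \right)} = 4 \left(5 + I\right) = 20 + 4 I$)
$f{\left(z,G \right)} = 26 - 7 G$ ($f{\left(z,G \right)} = 6 - \left(-20 + 7 G\right) = 26 - 7 G$)
$- 278 f{\left(Z - 0,P \right)} = - 278 \left(26 - 77\right) = \left(-278\right) \left(-51\right) = 14178$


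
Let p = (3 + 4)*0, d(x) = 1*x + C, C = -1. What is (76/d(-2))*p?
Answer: 0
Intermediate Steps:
d(x) = -1 + x (d(x) = 1*x - 1 = x - 1 = -1 + x)
p = 0 (p = 7*0 = 0)
(76/d(-2))*p = (76/(-1 - 2))*0 = (76/(-3))*0 = (76*(-⅓))*0 = -76/3*0 = 0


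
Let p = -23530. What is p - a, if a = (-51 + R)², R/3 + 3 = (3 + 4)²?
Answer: -31099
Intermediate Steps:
R = 138 (R = -9 + 3*(3 + 4)² = -9 + 3*7² = -9 + 3*49 = -9 + 147 = 138)
a = 7569 (a = (-51 + 138)² = 87² = 7569)
p - a = -23530 - 1*7569 = -23530 - 7569 = -31099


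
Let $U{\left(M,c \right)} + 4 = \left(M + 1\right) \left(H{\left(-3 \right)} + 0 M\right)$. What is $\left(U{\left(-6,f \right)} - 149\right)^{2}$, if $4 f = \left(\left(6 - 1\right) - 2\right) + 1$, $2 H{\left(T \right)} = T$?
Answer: $\frac{84681}{4} \approx 21170.0$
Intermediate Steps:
$H{\left(T \right)} = \frac{T}{2}$
$f = 1$ ($f = \frac{\left(\left(6 - 1\right) - 2\right) + 1}{4} = \frac{\left(5 - 2\right) + 1}{4} = \frac{3 + 1}{4} = \frac{1}{4} \cdot 4 = 1$)
$U{\left(M,c \right)} = - \frac{11}{2} - \frac{3 M}{2}$ ($U{\left(M,c \right)} = -4 + \left(M + 1\right) \left(\frac{1}{2} \left(-3\right) + 0 M\right) = -4 + \left(1 + M\right) \left(- \frac{3}{2} + 0\right) = -4 + \left(1 + M\right) \left(- \frac{3}{2}\right) = -4 - \left(\frac{3}{2} + \frac{3 M}{2}\right) = - \frac{11}{2} - \frac{3 M}{2}$)
$\left(U{\left(-6,f \right)} - 149\right)^{2} = \left(\left(- \frac{11}{2} - -9\right) - 149\right)^{2} = \left(\left(- \frac{11}{2} + 9\right) - 149\right)^{2} = \left(\frac{7}{2} - 149\right)^{2} = \left(- \frac{291}{2}\right)^{2} = \frac{84681}{4}$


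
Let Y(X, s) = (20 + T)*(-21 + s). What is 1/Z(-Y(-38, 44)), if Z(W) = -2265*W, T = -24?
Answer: -1/208380 ≈ -4.7989e-6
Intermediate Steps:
Y(X, s) = 84 - 4*s (Y(X, s) = (20 - 24)*(-21 + s) = -4*(-21 + s) = 84 - 4*s)
1/Z(-Y(-38, 44)) = 1/(-(-2265)*(84 - 4*44)) = 1/(-(-2265)*(84 - 176)) = 1/(-(-2265)*(-92)) = 1/(-2265*92) = 1/(-208380) = -1/208380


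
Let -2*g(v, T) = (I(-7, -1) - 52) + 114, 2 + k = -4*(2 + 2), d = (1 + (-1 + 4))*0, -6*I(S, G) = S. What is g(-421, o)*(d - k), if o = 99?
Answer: -1137/2 ≈ -568.50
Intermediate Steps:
I(S, G) = -S/6
d = 0 (d = (1 + 3)*0 = 4*0 = 0)
k = -18 (k = -2 - 4*(2 + 2) = -2 - 4*4 = -2 - 16 = -18)
g(v, T) = -379/12 (g(v, T) = -((-⅙*(-7) - 52) + 114)/2 = -((7/6 - 52) + 114)/2 = -(-305/6 + 114)/2 = -½*379/6 = -379/12)
g(-421, o)*(d - k) = -379*(0 - 1*(-18))/12 = -379*(0 + 18)/12 = -379/12*18 = -1137/2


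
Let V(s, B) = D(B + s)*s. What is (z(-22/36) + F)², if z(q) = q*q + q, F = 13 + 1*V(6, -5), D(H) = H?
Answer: 36954241/104976 ≈ 352.03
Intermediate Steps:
V(s, B) = s*(B + s) (V(s, B) = (B + s)*s = s*(B + s))
F = 19 (F = 13 + 1*(6*(-5 + 6)) = 13 + 1*(6*1) = 13 + 1*6 = 13 + 6 = 19)
z(q) = q + q² (z(q) = q² + q = q + q²)
(z(-22/36) + F)² = ((-22/36)*(1 - 22/36) + 19)² = ((-22*1/36)*(1 - 22*1/36) + 19)² = (-11*(1 - 11/18)/18 + 19)² = (-11/18*7/18 + 19)² = (-77/324 + 19)² = (6079/324)² = 36954241/104976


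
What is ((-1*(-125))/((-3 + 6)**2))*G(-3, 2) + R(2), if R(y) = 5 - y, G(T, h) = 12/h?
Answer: 259/3 ≈ 86.333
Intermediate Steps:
((-1*(-125))/((-3 + 6)**2))*G(-3, 2) + R(2) = ((-1*(-125))/((-3 + 6)**2))*(12/2) + (5 - 1*2) = (125/(3**2))*(12*(1/2)) + (5 - 2) = (125/9)*6 + 3 = 250/3 + 3 = 259/3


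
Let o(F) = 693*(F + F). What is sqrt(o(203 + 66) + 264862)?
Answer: 16*sqrt(2491) ≈ 798.56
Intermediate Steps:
o(F) = 1386*F (o(F) = 693*(2*F) = 1386*F)
sqrt(o(203 + 66) + 264862) = sqrt(1386*(203 + 66) + 264862) = sqrt(1386*269 + 264862) = sqrt(372834 + 264862) = sqrt(637696) = 16*sqrt(2491)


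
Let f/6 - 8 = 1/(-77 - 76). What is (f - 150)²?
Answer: 27081616/2601 ≈ 10412.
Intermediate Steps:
f = 2446/51 (f = 48 + 6/(-77 - 76) = 48 + 6/(-153) = 48 + 6*(-1/153) = 48 - 2/51 = 2446/51 ≈ 47.961)
(f - 150)² = (2446/51 - 150)² = (-5204/51)² = 27081616/2601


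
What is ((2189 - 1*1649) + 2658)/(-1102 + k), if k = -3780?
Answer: -1599/2441 ≈ -0.65506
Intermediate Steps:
((2189 - 1*1649) + 2658)/(-1102 + k) = ((2189 - 1*1649) + 2658)/(-1102 - 3780) = ((2189 - 1649) + 2658)/(-4882) = (540 + 2658)*(-1/4882) = 3198*(-1/4882) = -1599/2441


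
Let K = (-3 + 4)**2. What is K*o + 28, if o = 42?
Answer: 70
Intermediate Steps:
K = 1 (K = 1**2 = 1)
K*o + 28 = 1*42 + 28 = 42 + 28 = 70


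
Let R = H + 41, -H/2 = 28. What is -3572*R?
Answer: 53580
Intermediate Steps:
H = -56 (H = -2*28 = -56)
R = -15 (R = -56 + 41 = -15)
-3572*R = -3572*(-15) = 53580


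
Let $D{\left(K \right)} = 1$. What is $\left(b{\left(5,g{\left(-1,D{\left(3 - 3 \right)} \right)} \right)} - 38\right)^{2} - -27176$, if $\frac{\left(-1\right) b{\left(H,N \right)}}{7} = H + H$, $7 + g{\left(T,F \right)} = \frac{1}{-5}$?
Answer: $38840$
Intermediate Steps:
$g{\left(T,F \right)} = - \frac{36}{5}$ ($g{\left(T,F \right)} = -7 + \frac{1}{-5} = -7 - \frac{1}{5} = - \frac{36}{5}$)
$b{\left(H,N \right)} = - 14 H$ ($b{\left(H,N \right)} = - 7 \left(H + H\right) = - 7 \cdot 2 H = - 14 H$)
$\left(b{\left(5,g{\left(-1,D{\left(3 - 3 \right)} \right)} \right)} - 38\right)^{2} - -27176 = \left(\left(-14\right) 5 - 38\right)^{2} - -27176 = \left(-70 - 38\right)^{2} + 27176 = \left(-108\right)^{2} + 27176 = 11664 + 27176 = 38840$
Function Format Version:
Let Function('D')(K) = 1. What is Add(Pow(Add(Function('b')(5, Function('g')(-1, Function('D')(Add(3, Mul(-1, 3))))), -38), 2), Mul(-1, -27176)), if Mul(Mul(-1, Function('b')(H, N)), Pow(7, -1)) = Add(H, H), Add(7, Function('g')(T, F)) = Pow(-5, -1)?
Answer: 38840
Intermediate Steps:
Function('g')(T, F) = Rational(-36, 5) (Function('g')(T, F) = Add(-7, Pow(-5, -1)) = Add(-7, Rational(-1, 5)) = Rational(-36, 5))
Function('b')(H, N) = Mul(-14, H) (Function('b')(H, N) = Mul(-7, Add(H, H)) = Mul(-7, Mul(2, H)) = Mul(-14, H))
Add(Pow(Add(Function('b')(5, Function('g')(-1, Function('D')(Add(3, Mul(-1, 3))))), -38), 2), Mul(-1, -27176)) = Add(Pow(Add(Mul(-14, 5), -38), 2), Mul(-1, -27176)) = Add(Pow(Add(-70, -38), 2), 27176) = Add(Pow(-108, 2), 27176) = Add(11664, 27176) = 38840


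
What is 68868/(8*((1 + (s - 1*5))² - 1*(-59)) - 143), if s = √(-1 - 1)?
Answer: 68868*I/(64*√2 + 441*I) ≈ 149.85 + 30.755*I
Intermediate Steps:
s = I*√2 (s = √(-2) = I*√2 ≈ 1.4142*I)
68868/(8*((1 + (s - 1*5))² - 1*(-59)) - 143) = 68868/(8*((1 + (I*√2 - 1*5))² - 1*(-59)) - 143) = 68868/(8*((1 + (I*√2 - 5))² + 59) - 143) = 68868/(8*((1 + (-5 + I*√2))² + 59) - 143) = 68868/(8*((-4 + I*√2)² + 59) - 143) = 68868/(8*(59 + (-4 + I*√2)²) - 143) = 68868/((472 + 8*(-4 + I*√2)²) - 143) = 68868/(329 + 8*(-4 + I*√2)²)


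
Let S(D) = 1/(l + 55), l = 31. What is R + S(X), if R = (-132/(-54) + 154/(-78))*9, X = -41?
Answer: 4743/1118 ≈ 4.2424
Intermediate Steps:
S(D) = 1/86 (S(D) = 1/(31 + 55) = 1/86)
R = 55/13 (R = (-132*(-1/54) + 154*(-1/78))*9 = (22/9 - 77/39)*9 = (55/117)*9 = 55/13 ≈ 4.2308)
R + S(X) = 55/13 + 1/86 = 4743/1118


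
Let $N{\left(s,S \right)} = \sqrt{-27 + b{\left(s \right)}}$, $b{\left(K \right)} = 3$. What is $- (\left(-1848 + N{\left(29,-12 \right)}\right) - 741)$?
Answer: $2589 - 2 i \sqrt{6} \approx 2589.0 - 4.899 i$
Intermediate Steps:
$N{\left(s,S \right)} = 2 i \sqrt{6}$ ($N{\left(s,S \right)} = \sqrt{-27 + 3} = \sqrt{-24} = 2 i \sqrt{6}$)
$- (\left(-1848 + N{\left(29,-12 \right)}\right) - 741) = - (\left(-1848 + 2 i \sqrt{6}\right) - 741) = - (-2589 + 2 i \sqrt{6}) = 2589 - 2 i \sqrt{6}$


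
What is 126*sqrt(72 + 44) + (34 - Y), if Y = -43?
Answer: 77 + 252*sqrt(29) ≈ 1434.1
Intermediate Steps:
126*sqrt(72 + 44) + (34 - Y) = 126*sqrt(72 + 44) + (34 - 1*(-43)) = 126*sqrt(116) + (34 + 43) = 126*(2*sqrt(29)) + 77 = 252*sqrt(29) + 77 = 77 + 252*sqrt(29)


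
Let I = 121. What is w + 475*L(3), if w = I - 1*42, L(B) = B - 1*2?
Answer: 554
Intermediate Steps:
L(B) = -2 + B (L(B) = B - 2 = -2 + B)
w = 79 (w = 121 - 1*42 = 121 - 42 = 79)
w + 475*L(3) = 79 + 475*(-2 + 3) = 79 + 475*1 = 79 + 475 = 554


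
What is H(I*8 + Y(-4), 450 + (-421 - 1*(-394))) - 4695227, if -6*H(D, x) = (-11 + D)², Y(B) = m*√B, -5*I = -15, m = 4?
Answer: -9390489/2 - 104*I/3 ≈ -4.6952e+6 - 34.667*I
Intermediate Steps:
I = 3 (I = -⅕*(-15) = 3)
Y(B) = 4*√B
H(D, x) = -(-11 + D)²/6
H(I*8 + Y(-4), 450 + (-421 - 1*(-394))) - 4695227 = -(-11 + (3*8 + 4*√(-4)))²/6 - 4695227 = -(-11 + (24 + 4*(2*I)))²/6 - 4695227 = -(-11 + (24 + 8*I))²/6 - 4695227 = -(13 + 8*I)²/6 - 4695227 = -4695227 - (13 + 8*I)²/6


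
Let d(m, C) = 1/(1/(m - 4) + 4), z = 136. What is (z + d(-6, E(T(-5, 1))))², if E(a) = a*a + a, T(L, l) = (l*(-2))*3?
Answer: 28238596/1521 ≈ 18566.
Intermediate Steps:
T(L, l) = -6*l (T(L, l) = -2*l*3 = -6*l)
E(a) = a + a² (E(a) = a² + a = a + a²)
d(m, C) = 1/(4 + 1/(-4 + m)) (d(m, C) = 1/(1/(-4 + m) + 4) = 1/(4 + 1/(-4 + m)))
(z + d(-6, E(T(-5, 1))))² = (136 + (-4 - 6)/(-15 + 4*(-6)))² = (136 - 10/(-15 - 24))² = (136 - 10/(-39))² = (136 - 1/39*(-10))² = (136 + 10/39)² = (5314/39)² = 28238596/1521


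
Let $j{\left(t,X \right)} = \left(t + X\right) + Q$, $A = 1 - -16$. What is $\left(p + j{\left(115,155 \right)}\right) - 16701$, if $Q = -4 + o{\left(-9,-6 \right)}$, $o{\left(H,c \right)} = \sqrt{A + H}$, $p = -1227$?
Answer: $-17662 + 2 \sqrt{2} \approx -17659.0$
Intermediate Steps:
$A = 17$ ($A = 1 + 16 = 17$)
$o{\left(H,c \right)} = \sqrt{17 + H}$
$Q = -4 + 2 \sqrt{2}$ ($Q = -4 + \sqrt{17 - 9} = -4 + \sqrt{8} = -4 + 2 \sqrt{2} \approx -1.1716$)
$j{\left(t,X \right)} = -4 + X + t + 2 \sqrt{2}$ ($j{\left(t,X \right)} = \left(t + X\right) - \left(4 - 2 \sqrt{2}\right) = \left(X + t\right) - \left(4 - 2 \sqrt{2}\right) = -4 + X + t + 2 \sqrt{2}$)
$\left(p + j{\left(115,155 \right)}\right) - 16701 = \left(-1227 + \left(-4 + 155 + 115 + 2 \sqrt{2}\right)\right) - 16701 = \left(-1227 + \left(266 + 2 \sqrt{2}\right)\right) - 16701 = \left(-961 + 2 \sqrt{2}\right) - 16701 = -17662 + 2 \sqrt{2}$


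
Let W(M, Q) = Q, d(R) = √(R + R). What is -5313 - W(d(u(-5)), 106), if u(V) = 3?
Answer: -5419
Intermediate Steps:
d(R) = √2*√R (d(R) = √(2*R) = √2*√R)
-5313 - W(d(u(-5)), 106) = -5313 - 1*106 = -5313 - 106 = -5419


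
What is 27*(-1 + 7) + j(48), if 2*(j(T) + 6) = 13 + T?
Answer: 373/2 ≈ 186.50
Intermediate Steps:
j(T) = 1/2 + T/2 (j(T) = -6 + (13 + T)/2 = -6 + (13/2 + T/2) = 1/2 + T/2)
27*(-1 + 7) + j(48) = 27*(-1 + 7) + (1/2 + (1/2)*48) = 27*6 + (1/2 + 24) = 162 + 49/2 = 373/2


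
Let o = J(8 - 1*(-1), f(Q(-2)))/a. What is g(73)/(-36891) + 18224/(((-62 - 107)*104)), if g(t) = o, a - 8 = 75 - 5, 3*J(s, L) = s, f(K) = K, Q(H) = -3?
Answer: -168075565/162099054 ≈ -1.0369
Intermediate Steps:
J(s, L) = s/3
a = 78 (a = 8 + (75 - 5) = 8 + 70 = 78)
o = 1/26 (o = ((8 - 1*(-1))/3)/78 = ((8 + 1)/3)*(1/78) = ((⅓)*9)*(1/78) = 3*(1/78) = 1/26 ≈ 0.038462)
g(t) = 1/26
g(73)/(-36891) + 18224/(((-62 - 107)*104)) = (1/26)/(-36891) + 18224/(((-62 - 107)*104)) = (1/26)*(-1/36891) + 18224/((-169*104)) = -1/959166 + 18224/(-17576) = -1/959166 + 18224*(-1/17576) = -1/959166 - 2278/2197 = -168075565/162099054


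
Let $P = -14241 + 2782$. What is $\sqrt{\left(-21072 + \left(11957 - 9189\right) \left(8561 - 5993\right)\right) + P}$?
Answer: $\sqrt{7075693} \approx 2660.0$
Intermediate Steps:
$P = -11459$
$\sqrt{\left(-21072 + \left(11957 - 9189\right) \left(8561 - 5993\right)\right) + P} = \sqrt{\left(-21072 + \left(11957 - 9189\right) \left(8561 - 5993\right)\right) - 11459} = \sqrt{\left(-21072 + 2768 \cdot 2568\right) - 11459} = \sqrt{\left(-21072 + 7108224\right) - 11459} = \sqrt{7087152 - 11459} = \sqrt{7075693}$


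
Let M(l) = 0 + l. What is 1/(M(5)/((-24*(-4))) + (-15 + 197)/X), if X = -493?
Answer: -47328/15007 ≈ -3.1537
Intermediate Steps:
M(l) = l
1/(M(5)/((-24*(-4))) + (-15 + 197)/X) = 1/(5/((-24*(-4))) + (-15 + 197)/(-493)) = 1/(5/96 + 182*(-1/493)) = 1/(5*(1/96) - 182/493) = 1/(5/96 - 182/493) = 1/(-15007/47328) = -47328/15007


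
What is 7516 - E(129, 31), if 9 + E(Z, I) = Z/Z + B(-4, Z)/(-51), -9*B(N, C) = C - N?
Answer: 3453383/459 ≈ 7523.7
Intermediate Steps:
B(N, C) = -C/9 + N/9 (B(N, C) = -(C - N)/9 = -C/9 + N/9)
E(Z, I) = -3668/459 + Z/459 (E(Z, I) = -9 + (Z/Z + (-Z/9 + (⅑)*(-4))/(-51)) = -9 + (1 + (-Z/9 - 4/9)*(-1/51)) = -9 + (1 + (-4/9 - Z/9)*(-1/51)) = -9 + (1 + (4/459 + Z/459)) = -9 + (463/459 + Z/459) = -3668/459 + Z/459)
7516 - E(129, 31) = 7516 - (-3668/459 + (1/459)*129) = 7516 - (-3668/459 + 43/153) = 7516 - 1*(-3539/459) = 7516 + 3539/459 = 3453383/459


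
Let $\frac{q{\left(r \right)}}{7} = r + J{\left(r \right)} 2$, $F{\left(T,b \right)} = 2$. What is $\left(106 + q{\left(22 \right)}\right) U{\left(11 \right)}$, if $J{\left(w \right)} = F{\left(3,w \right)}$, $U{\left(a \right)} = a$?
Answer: $3168$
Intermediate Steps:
$J{\left(w \right)} = 2$
$q{\left(r \right)} = 28 + 7 r$ ($q{\left(r \right)} = 7 \left(r + 2 \cdot 2\right) = 7 \left(r + 4\right) = 7 \left(4 + r\right) = 28 + 7 r$)
$\left(106 + q{\left(22 \right)}\right) U{\left(11 \right)} = \left(106 + \left(28 + 7 \cdot 22\right)\right) 11 = \left(106 + \left(28 + 154\right)\right) 11 = \left(106 + 182\right) 11 = 288 \cdot 11 = 3168$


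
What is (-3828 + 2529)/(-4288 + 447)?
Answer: 1299/3841 ≈ 0.33819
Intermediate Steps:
(-3828 + 2529)/(-4288 + 447) = -1299/(-3841) = -1299*(-1/3841) = 1299/3841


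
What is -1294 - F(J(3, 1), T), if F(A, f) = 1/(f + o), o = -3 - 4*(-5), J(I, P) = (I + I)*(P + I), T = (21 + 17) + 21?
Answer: -98345/76 ≈ -1294.0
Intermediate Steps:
T = 59 (T = 38 + 21 = 59)
J(I, P) = 2*I*(I + P) (J(I, P) = (2*I)*(I + P) = 2*I*(I + P))
o = 17 (o = -3 + 20 = 17)
F(A, f) = 1/(17 + f) (F(A, f) = 1/(f + 17) = 1/(17 + f))
-1294 - F(J(3, 1), T) = -1294 - 1/(17 + 59) = -1294 - 1/76 = -98345/76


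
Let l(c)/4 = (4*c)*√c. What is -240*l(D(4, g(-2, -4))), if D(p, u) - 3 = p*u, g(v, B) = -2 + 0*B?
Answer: 19200*I*√5 ≈ 42933.0*I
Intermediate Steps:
g(v, B) = -2 (g(v, B) = -2 + 0 = -2)
D(p, u) = 3 + p*u
l(c) = 16*c^(3/2) (l(c) = 4*((4*c)*√c) = 4*(4*c^(3/2)) = 16*c^(3/2))
-240*l(D(4, g(-2, -4))) = -3840*(3 + 4*(-2))^(3/2) = -3840*(3 - 8)^(3/2) = -3840*(-5)^(3/2) = -3840*(-5*I*√5) = -(-19200)*I*√5 = 19200*I*√5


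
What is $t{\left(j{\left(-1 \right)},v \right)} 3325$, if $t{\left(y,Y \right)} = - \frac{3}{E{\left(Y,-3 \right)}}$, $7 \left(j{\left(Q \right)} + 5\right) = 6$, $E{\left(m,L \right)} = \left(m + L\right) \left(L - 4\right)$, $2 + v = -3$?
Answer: $- \frac{1425}{8} \approx -178.13$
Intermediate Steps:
$v = -5$ ($v = -2 - 3 = -5$)
$E{\left(m,L \right)} = \left(-4 + L\right) \left(L + m\right)$ ($E{\left(m,L \right)} = \left(L + m\right) \left(-4 + L\right) = \left(-4 + L\right) \left(L + m\right)$)
$j{\left(Q \right)} = - \frac{29}{7}$ ($j{\left(Q \right)} = -5 + \frac{1}{7} \cdot 6 = -5 + \frac{6}{7} = - \frac{29}{7}$)
$t{\left(y,Y \right)} = - \frac{3}{21 - 7 Y}$ ($t{\left(y,Y \right)} = - \frac{3}{\left(-3\right)^{2} - -12 - 4 Y - 3 Y} = - \frac{3}{9 + 12 - 4 Y - 3 Y} = - \frac{3}{21 - 7 Y}$)
$t{\left(j{\left(-1 \right)},v \right)} 3325 = \frac{3}{7 \left(-3 - 5\right)} 3325 = \frac{3}{7 \left(-8\right)} 3325 = \frac{3}{7} \left(- \frac{1}{8}\right) 3325 = \left(- \frac{3}{56}\right) 3325 = - \frac{1425}{8}$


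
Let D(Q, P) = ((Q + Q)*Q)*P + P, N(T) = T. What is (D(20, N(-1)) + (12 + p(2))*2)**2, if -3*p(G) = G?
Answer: 5452225/9 ≈ 6.0580e+5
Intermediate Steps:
p(G) = -G/3
D(Q, P) = P + 2*P*Q**2 (D(Q, P) = ((2*Q)*Q)*P + P = (2*Q**2)*P + P = 2*P*Q**2 + P = P + 2*P*Q**2)
(D(20, N(-1)) + (12 + p(2))*2)**2 = (-(1 + 2*20**2) + (12 - 1/3*2)*2)**2 = (-(1 + 2*400) + (12 - 2/3)*2)**2 = (-(1 + 800) + (34/3)*2)**2 = (-1*801 + 68/3)**2 = (-801 + 68/3)**2 = (-2335/3)**2 = 5452225/9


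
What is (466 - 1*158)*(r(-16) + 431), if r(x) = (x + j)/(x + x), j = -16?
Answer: 133056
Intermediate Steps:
r(x) = (-16 + x)/(2*x) (r(x) = (x - 16)/(x + x) = (-16 + x)/((2*x)) = (-16 + x)*(1/(2*x)) = (-16 + x)/(2*x))
(466 - 1*158)*(r(-16) + 431) = (466 - 1*158)*((1/2)*(-16 - 16)/(-16) + 431) = (466 - 158)*((1/2)*(-1/16)*(-32) + 431) = 308*(1 + 431) = 308*432 = 133056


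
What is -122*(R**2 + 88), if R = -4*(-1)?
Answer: -12688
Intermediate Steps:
R = 4
-122*(R**2 + 88) = -122*(4**2 + 88) = -122*(16 + 88) = -122*104 = -12688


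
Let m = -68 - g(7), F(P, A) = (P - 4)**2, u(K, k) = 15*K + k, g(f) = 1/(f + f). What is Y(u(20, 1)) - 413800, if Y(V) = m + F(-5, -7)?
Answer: -5793019/14 ≈ -4.1379e+5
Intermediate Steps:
g(f) = 1/(2*f)
u(K, k) = k + 15*K
F(P, A) = (-4 + P)**2
m = -953/14 (m = -68 - 1/(2*7) = -68 - 1*1/14 = -68 - 1/14 = -953/14 ≈ -68.071)
Y(V) = 181/14 (Y(V) = -953/14 + (-4 - 5)**2 = -953/14 + (-9)**2 = -953/14 + 81 = 181/14)
Y(u(20, 1)) - 413800 = 181/14 - 413800 = -5793019/14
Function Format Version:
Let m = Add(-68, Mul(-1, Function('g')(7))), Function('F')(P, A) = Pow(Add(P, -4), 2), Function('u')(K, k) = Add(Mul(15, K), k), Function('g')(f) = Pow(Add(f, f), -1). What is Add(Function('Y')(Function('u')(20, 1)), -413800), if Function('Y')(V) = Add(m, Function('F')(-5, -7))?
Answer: Rational(-5793019, 14) ≈ -4.1379e+5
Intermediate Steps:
Function('g')(f) = Mul(Rational(1, 2), Pow(f, -1)) (Function('g')(f) = Pow(Mul(2, f), -1) = Mul(Rational(1, 2), Pow(f, -1)))
Function('u')(K, k) = Add(k, Mul(15, K))
Function('F')(P, A) = Pow(Add(-4, P), 2)
m = Rational(-953, 14) (m = Add(-68, Mul(-1, Mul(Rational(1, 2), Pow(7, -1)))) = Add(-68, Mul(-1, Mul(Rational(1, 2), Rational(1, 7)))) = Add(-68, Mul(-1, Rational(1, 14))) = Add(-68, Rational(-1, 14)) = Rational(-953, 14) ≈ -68.071)
Function('Y')(V) = Rational(181, 14) (Function('Y')(V) = Add(Rational(-953, 14), Pow(Add(-4, -5), 2)) = Add(Rational(-953, 14), Pow(-9, 2)) = Add(Rational(-953, 14), 81) = Rational(181, 14))
Add(Function('Y')(Function('u')(20, 1)), -413800) = Add(Rational(181, 14), -413800) = Rational(-5793019, 14)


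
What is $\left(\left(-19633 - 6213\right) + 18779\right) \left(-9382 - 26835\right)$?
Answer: $255945539$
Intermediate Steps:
$\left(\left(-19633 - 6213\right) + 18779\right) \left(-9382 - 26835\right) = \left(\left(-19633 - 6213\right) + 18779\right) \left(-36217\right) = \left(-25846 + 18779\right) \left(-36217\right) = \left(-7067\right) \left(-36217\right) = 255945539$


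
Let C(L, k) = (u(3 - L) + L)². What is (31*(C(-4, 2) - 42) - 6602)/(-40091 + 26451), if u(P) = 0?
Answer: 926/1705 ≈ 0.54311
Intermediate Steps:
C(L, k) = L² (C(L, k) = (0 + L)² = L²)
(31*(C(-4, 2) - 42) - 6602)/(-40091 + 26451) = (31*((-4)² - 42) - 6602)/(-40091 + 26451) = (31*(16 - 42) - 6602)/(-13640) = (31*(-26) - 6602)*(-1/13640) = (-806 - 6602)*(-1/13640) = -7408*(-1/13640) = 926/1705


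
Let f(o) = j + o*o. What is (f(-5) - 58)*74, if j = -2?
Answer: -2590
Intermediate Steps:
f(o) = -2 + o² (f(o) = -2 + o*o = -2 + o²)
(f(-5) - 58)*74 = ((-2 + (-5)²) - 58)*74 = ((-2 + 25) - 58)*74 = (23 - 58)*74 = -35*74 = -2590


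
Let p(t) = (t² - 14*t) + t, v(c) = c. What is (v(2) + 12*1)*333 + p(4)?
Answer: 4626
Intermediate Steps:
p(t) = t² - 13*t
(v(2) + 12*1)*333 + p(4) = (2 + 12*1)*333 + 4*(-13 + 4) = (2 + 12)*333 + 4*(-9) = 14*333 - 36 = 4662 - 36 = 4626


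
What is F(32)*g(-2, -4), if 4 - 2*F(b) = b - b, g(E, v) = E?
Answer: -4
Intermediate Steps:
F(b) = 2 (F(b) = 2 - (b - b)/2 = 2 - 1/2*0 = 2 + 0 = 2)
F(32)*g(-2, -4) = 2*(-2) = -4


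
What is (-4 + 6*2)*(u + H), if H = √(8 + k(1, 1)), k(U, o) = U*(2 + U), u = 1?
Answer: 8 + 8*√11 ≈ 34.533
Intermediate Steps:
H = √11 (H = √(8 + 1*(2 + 1)) = √(8 + 1*3) = √(8 + 3) = √11 ≈ 3.3166)
(-4 + 6*2)*(u + H) = (-4 + 6*2)*(1 + √11) = (-4 + 12)*(1 + √11) = 8*(1 + √11) = 8 + 8*√11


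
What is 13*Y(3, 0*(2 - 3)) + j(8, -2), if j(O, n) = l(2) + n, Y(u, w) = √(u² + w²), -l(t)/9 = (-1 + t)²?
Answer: 28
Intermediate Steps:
l(t) = -9*(-1 + t)²
j(O, n) = -9 + n (j(O, n) = -9*(-1 + 2)² + n = -9*1² + n = -9*1 + n = -9 + n)
13*Y(3, 0*(2 - 3)) + j(8, -2) = 13*√(3² + (0*(2 - 3))²) + (-9 - 2) = 13*√(9 + (0*(-1))²) - 11 = 13*√(9 + 0²) - 11 = 13*√(9 + 0) - 11 = 13*√9 - 11 = 13*3 - 11 = 39 - 11 = 28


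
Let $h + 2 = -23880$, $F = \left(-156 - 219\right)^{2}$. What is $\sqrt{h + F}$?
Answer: $\sqrt{116743} \approx 341.68$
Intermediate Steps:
$F = 140625$ ($F = \left(-375\right)^{2} = 140625$)
$h = -23882$ ($h = -2 - 23880 = -23882$)
$\sqrt{h + F} = \sqrt{-23882 + 140625} = \sqrt{116743}$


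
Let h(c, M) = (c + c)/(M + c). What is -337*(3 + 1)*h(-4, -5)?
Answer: -10784/9 ≈ -1198.2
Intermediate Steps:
h(c, M) = 2*c/(M + c) (h(c, M) = (2*c)/(M + c) = 2*c/(M + c))
-337*(3 + 1)*h(-4, -5) = -337*(3 + 1)*2*(-4)/(-5 - 4) = -1348*2*(-4)/(-9) = -1348*2*(-4)*(-1/9) = -1348*8/9 = -337*32/9 = -10784/9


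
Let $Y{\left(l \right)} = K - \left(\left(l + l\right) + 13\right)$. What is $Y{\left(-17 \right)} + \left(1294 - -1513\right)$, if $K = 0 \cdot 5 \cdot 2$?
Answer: $2828$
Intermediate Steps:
$K = 0$ ($K = 0 \cdot 2 = 0$)
$Y{\left(l \right)} = -13 - 2 l$ ($Y{\left(l \right)} = 0 - \left(\left(l + l\right) + 13\right) = 0 - \left(2 l + 13\right) = 0 - \left(13 + 2 l\right) = -13 - 2 l$)
$Y{\left(-17 \right)} + \left(1294 - -1513\right) = \left(-13 - -34\right) + \left(1294 - -1513\right) = \left(-13 + 34\right) + \left(1294 + 1513\right) = 21 + 2807 = 2828$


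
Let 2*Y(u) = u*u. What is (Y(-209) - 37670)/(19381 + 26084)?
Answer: -10553/30310 ≈ -0.34817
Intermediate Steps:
Y(u) = u**2/2 (Y(u) = (u*u)/2 = u**2/2)
(Y(-209) - 37670)/(19381 + 26084) = ((1/2)*(-209)**2 - 37670)/(19381 + 26084) = ((1/2)*43681 - 37670)/45465 = (43681/2 - 37670)*(1/45465) = -31659/2*1/45465 = -10553/30310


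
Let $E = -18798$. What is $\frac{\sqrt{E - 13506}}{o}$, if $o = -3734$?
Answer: $- \frac{2 i \sqrt{2019}}{1867} \approx - 0.048134 i$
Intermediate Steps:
$\frac{\sqrt{E - 13506}}{o} = \frac{\sqrt{-18798 - 13506}}{-3734} = \sqrt{-32304} \left(- \frac{1}{3734}\right) = 4 i \sqrt{2019} \left(- \frac{1}{3734}\right) = - \frac{2 i \sqrt{2019}}{1867}$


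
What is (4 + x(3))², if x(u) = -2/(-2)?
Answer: 25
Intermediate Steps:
x(u) = 1 (x(u) = -2*(-½) = 1)
(4 + x(3))² = (4 + 1)² = 5² = 25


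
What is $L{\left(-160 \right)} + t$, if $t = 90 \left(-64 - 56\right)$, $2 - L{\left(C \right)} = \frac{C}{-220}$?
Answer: $- \frac{118786}{11} \approx -10799.0$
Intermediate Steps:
$L{\left(C \right)} = 2 + \frac{C}{220}$ ($L{\left(C \right)} = 2 - \frac{C}{-220} = 2 - C \left(- \frac{1}{220}\right) = 2 - - \frac{C}{220} = 2 + \frac{C}{220}$)
$t = -10800$ ($t = 90 \left(-120\right) = -10800$)
$L{\left(-160 \right)} + t = \left(2 + \frac{1}{220} \left(-160\right)\right) - 10800 = \left(2 - \frac{8}{11}\right) - 10800 = \frac{14}{11} - 10800 = - \frac{118786}{11}$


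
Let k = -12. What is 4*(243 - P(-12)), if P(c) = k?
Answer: 1020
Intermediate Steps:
P(c) = -12
4*(243 - P(-12)) = 4*(243 - 1*(-12)) = 4*(243 + 12) = 4*255 = 1020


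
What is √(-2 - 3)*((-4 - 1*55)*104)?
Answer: -6136*I*√5 ≈ -13721.0*I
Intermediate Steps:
√(-2 - 3)*((-4 - 1*55)*104) = √(-5)*((-4 - 55)*104) = (I*√5)*(-59*104) = (I*√5)*(-6136) = -6136*I*√5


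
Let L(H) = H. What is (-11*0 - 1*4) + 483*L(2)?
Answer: 962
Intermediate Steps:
(-11*0 - 1*4) + 483*L(2) = (-11*0 - 1*4) + 483*2 = (0 - 4) + 966 = -4 + 966 = 962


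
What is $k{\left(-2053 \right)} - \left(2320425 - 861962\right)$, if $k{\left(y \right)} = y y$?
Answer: $2756346$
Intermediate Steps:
$k{\left(y \right)} = y^{2}$
$k{\left(-2053 \right)} - \left(2320425 - 861962\right) = \left(-2053\right)^{2} - \left(2320425 - 861962\right) = 4214809 - \left(2320425 - 861962\right) = 4214809 - 1458463 = 2756346$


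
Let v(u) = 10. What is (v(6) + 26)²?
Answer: 1296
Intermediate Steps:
(v(6) + 26)² = (10 + 26)² = 36² = 1296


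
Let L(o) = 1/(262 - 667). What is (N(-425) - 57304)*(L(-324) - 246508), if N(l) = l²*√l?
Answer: 5720987302264/405 - 18032830718125*I*√17/81 ≈ 1.4126e+10 - 9.1792e+11*I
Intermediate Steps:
L(o) = -1/405 (L(o) = 1/(-405) = -1/405)
N(l) = l^(5/2)
(N(-425) - 57304)*(L(-324) - 246508) = ((-425)^(5/2) - 57304)*(-1/405 - 246508) = (903125*I*√17 - 57304)*(-99835741/405) = (-57304 + 903125*I*√17)*(-99835741/405) = 5720987302264/405 - 18032830718125*I*√17/81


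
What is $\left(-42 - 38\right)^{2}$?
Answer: $6400$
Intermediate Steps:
$\left(-42 - 38\right)^{2} = \left(-80\right)^{2} = 6400$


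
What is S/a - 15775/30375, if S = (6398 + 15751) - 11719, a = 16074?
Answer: 140542/1084995 ≈ 0.12953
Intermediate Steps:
S = 10430 (S = 22149 - 11719 = 10430)
S/a - 15775/30375 = 10430/16074 - 15775/30375 = 10430*(1/16074) - 15775*1/30375 = 5215/8037 - 631/1215 = 140542/1084995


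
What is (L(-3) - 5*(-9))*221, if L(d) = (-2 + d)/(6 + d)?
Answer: 28730/3 ≈ 9576.7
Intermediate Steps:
L(d) = (-2 + d)/(6 + d)
(L(-3) - 5*(-9))*221 = ((-2 - 3)/(6 - 3) - 5*(-9))*221 = (-5/3 + 45)*221 = (130/3)*221 = 28730/3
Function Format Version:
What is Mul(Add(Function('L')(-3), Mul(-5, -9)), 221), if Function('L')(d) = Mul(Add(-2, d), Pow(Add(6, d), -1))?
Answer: Rational(28730, 3) ≈ 9576.7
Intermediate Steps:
Function('L')(d) = Mul(Pow(Add(6, d), -1), Add(-2, d))
Mul(Add(Function('L')(-3), Mul(-5, -9)), 221) = Mul(Add(Mul(Pow(Add(6, -3), -1), Add(-2, -3)), Mul(-5, -9)), 221) = Mul(Add(Mul(Pow(3, -1), -5), 45), 221) = Mul(Add(Mul(Rational(1, 3), -5), 45), 221) = Mul(Add(Rational(-5, 3), 45), 221) = Mul(Rational(130, 3), 221) = Rational(28730, 3)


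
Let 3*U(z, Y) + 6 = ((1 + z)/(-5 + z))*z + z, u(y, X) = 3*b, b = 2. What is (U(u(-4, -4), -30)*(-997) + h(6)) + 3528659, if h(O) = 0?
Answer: 3514701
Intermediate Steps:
u(y, X) = 6 (u(y, X) = 3*2 = 6)
U(z, Y) = -2 + z/3 + z*(1 + z)/(3*(-5 + z)) (U(z, Y) = -2 + (((1 + z)/(-5 + z))*z + z)/3 = -2 + (z*(1 + z)/(-5 + z) + z)/3 = -2 + (z + z*(1 + z)/(-5 + z))/3 = -2 + (z/3 + z*(1 + z)/(3*(-5 + z))) = -2 + z/3 + z*(1 + z)/(3*(-5 + z)))
(U(u(-4, -4), -30)*(-997) + h(6)) + 3528659 = ((2*(15 + 6² - 5*6)/(3*(-5 + 6)))*(-997) + 0) + 3528659 = (((⅔)*(15 + 36 - 30)/1)*(-997) + 0) + 3528659 = (((⅔)*1*21)*(-997) + 0) + 3528659 = (14*(-997) + 0) + 3528659 = (-13958 + 0) + 3528659 = -13958 + 3528659 = 3514701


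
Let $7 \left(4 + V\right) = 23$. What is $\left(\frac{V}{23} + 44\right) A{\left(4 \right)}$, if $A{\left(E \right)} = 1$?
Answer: $\frac{7079}{161} \approx 43.969$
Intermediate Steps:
$V = - \frac{5}{7}$ ($V = -4 + \frac{1}{7} \cdot 23 = -4 + \frac{23}{7} = - \frac{5}{7} \approx -0.71429$)
$\left(\frac{V}{23} + 44\right) A{\left(4 \right)} = \left(- \frac{5}{7 \cdot 23} + 44\right) 1 = \left(\left(- \frac{5}{7}\right) \frac{1}{23} + 44\right) 1 = \left(- \frac{5}{161} + 44\right) 1 = \frac{7079}{161} \cdot 1 = \frac{7079}{161}$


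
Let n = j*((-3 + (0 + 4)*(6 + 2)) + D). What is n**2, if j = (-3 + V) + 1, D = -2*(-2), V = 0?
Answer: 4356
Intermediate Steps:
D = 4
j = -2 (j = (-3 + 0) + 1 = -3 + 1 = -2)
n = -66 (n = -2*((-3 + (0 + 4)*(6 + 2)) + 4) = -2*((-3 + 4*8) + 4) = -2*((-3 + 32) + 4) = -2*(29 + 4) = -2*33 = -66)
n**2 = (-66)**2 = 4356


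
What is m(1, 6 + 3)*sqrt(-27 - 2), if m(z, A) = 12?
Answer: 12*I*sqrt(29) ≈ 64.622*I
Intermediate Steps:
m(1, 6 + 3)*sqrt(-27 - 2) = 12*sqrt(-27 - 2) = 12*sqrt(-29) = 12*(I*sqrt(29)) = 12*I*sqrt(29)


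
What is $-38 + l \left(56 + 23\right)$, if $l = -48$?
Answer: $-3830$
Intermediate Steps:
$-38 + l \left(56 + 23\right) = -38 - 48 \left(56 + 23\right) = -38 - 3792 = -3830$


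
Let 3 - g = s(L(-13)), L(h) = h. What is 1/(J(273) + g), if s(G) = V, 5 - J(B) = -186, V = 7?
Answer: 1/187 ≈ 0.0053476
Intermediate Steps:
J(B) = 191 (J(B) = 5 - 1*(-186) = 5 + 186 = 191)
s(G) = 7
g = -4 (g = 3 - 1*7 = 3 - 7 = -4)
1/(J(273) + g) = 1/(191 - 4) = 1/187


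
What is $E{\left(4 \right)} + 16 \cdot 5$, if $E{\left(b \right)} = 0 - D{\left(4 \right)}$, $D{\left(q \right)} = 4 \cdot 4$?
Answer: $64$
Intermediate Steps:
$D{\left(q \right)} = 16$
$E{\left(b \right)} = -16$ ($E{\left(b \right)} = 0 - 16 = -16$)
$E{\left(4 \right)} + 16 \cdot 5 = -16 + 16 \cdot 5 = -16 + 80 = 64$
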